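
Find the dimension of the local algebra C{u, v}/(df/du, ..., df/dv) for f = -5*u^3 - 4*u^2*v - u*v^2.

The Hessian of f at 0 has rank 0. Corank 2; j^3 = -u*(5*u^2 + 4*u*v + v^2) splits into three distinct lines over C (the quadratic factor has nonzero discriminant), so D_4.

4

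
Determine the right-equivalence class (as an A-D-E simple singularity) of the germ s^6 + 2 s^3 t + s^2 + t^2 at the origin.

A_{1}

The Hessian of f at 0 is [[2, 0], [0, 2]] with rank 2, so corank 0. A Groebner basis of the Jacobian ideal J(f) in C{s,t} is {s, t}; counting standard monomials gives mu = 1. Corank 0: nondegenerate Morse point, so A_1.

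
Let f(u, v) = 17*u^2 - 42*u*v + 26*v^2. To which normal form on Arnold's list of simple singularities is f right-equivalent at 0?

A_1

The Hessian of f at 0 is [[34, -42], [-42, 52]] with rank 2, so corank 0. A Groebner basis of the Jacobian ideal J(f) in C{u,v} is {u, v}; counting standard monomials gives mu = 1. Corank 0: nondegenerate Morse point, so A_1.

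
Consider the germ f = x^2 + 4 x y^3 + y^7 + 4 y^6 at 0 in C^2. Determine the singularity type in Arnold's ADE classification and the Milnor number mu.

The Hessian of f at 0 is [[2, 0], [0, 0]] with rank 1, so corank 1. A Groebner basis of the Jacobian ideal J(f) in C{x,y} is {x/2 + y^3, x^2}; counting standard monomials gives mu = 6. Corank 1: A-series; mu = 6 gives A_6.

Type A6, Milnor number mu = 6.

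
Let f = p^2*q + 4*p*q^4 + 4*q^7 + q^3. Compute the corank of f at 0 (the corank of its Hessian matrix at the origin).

The Hessian at 0 is [[0, 0], [0, 0]] of rank 0; hence corank 2.

2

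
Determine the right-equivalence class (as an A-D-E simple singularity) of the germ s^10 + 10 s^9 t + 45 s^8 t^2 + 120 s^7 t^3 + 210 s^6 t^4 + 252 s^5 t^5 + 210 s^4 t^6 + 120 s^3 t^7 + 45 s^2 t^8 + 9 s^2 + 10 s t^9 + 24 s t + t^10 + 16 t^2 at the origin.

The Hessian of f at 0 has rank 1. Corank 1: A-series; mu = 9 gives A_9.

A9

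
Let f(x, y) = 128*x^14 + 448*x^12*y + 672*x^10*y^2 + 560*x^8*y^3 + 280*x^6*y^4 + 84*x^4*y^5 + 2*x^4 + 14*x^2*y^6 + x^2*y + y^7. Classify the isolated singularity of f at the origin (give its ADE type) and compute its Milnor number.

The Hessian of f at 0 is [[0, 0], [0, 0]] with rank 0, so corank 2. A Groebner basis of the Jacobian ideal J(f) in C{x,y} is {x^2/7 + y^6, x^3, x*y}; counting standard monomials gives mu = 8. Corank 2; j^3 = x^2*y has shape L^2 M (L != M), so D-series; mu = 8 gives D_8.

Type D8, Milnor number mu = 8.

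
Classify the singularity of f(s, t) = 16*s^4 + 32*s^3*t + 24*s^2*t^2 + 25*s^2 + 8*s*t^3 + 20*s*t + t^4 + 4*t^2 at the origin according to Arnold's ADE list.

A3

The Hessian of f at 0 has rank 1. Corank 1: A-series; mu = 3 gives A_3.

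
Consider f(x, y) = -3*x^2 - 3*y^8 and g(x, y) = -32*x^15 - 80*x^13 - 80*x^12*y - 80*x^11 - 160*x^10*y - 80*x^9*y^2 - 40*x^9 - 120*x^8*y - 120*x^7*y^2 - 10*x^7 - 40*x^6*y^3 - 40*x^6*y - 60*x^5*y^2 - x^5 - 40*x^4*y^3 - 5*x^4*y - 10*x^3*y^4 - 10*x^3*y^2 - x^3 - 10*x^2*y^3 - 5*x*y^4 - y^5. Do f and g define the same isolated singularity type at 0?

No.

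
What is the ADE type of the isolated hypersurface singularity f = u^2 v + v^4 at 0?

D5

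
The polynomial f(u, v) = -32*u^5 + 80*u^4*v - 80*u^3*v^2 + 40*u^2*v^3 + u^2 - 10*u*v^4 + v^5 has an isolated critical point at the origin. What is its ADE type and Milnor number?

Type A_4, Milnor number mu = 4.

The Hessian of f at 0 has rank 1. Corank 1: A-series; mu = 4 gives A_4.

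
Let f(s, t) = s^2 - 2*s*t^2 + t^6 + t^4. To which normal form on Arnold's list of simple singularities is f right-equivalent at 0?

A5

The Hessian of f at 0 has rank 1. Corank 1: A-series; mu = 5 gives A_5.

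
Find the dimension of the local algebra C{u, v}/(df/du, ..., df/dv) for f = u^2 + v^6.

5

The Hessian of f at 0 has rank 1. Corank 1: A-series; mu = 5 gives A_5.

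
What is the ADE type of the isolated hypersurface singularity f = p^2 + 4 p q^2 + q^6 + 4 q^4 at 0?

The Hessian of f at 0 is [[2, 0], [0, 0]] with rank 1, so corank 1. A Groebner basis of the Jacobian ideal J(f) in C{p,q} is {p^3, p^2*q, p/2 + q^2}; counting standard monomials gives mu = 5. Corank 1: A-series; mu = 5 gives A_5.

A5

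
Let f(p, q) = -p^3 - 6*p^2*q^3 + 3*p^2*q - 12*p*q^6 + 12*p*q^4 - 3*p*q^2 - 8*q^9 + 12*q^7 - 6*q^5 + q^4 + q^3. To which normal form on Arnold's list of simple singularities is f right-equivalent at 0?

E_{6}

The Hessian of f at 0 has rank 0. Corank 2; j^3 = -(p - q)^3 is a perfect cube, so E-series; the 4-jet and mu = 6 give E_6.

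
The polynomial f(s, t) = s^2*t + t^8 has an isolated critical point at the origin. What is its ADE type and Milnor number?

Type D_{9}, Milnor number mu = 9.

The Hessian of f at 0 has rank 0. Corank 2; j^3 = s^2*t has shape L^2 M (L != M), so D-series; mu = 9 gives D_9.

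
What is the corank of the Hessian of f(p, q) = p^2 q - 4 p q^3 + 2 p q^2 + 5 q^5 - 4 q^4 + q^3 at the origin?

The Hessian at 0 is [[0, 0], [0, 0]] of rank 0; hence corank 2.

2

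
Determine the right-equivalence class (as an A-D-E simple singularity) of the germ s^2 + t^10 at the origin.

A_{9}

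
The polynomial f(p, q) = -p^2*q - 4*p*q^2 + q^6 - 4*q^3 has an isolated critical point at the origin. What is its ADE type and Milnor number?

The Hessian of f at 0 has rank 0. Corank 2; j^3 = -q*(p + 2*q)^2 has shape L^2 M (L != M), so D-series; mu = 7 gives D_7.

Type D7, Milnor number mu = 7.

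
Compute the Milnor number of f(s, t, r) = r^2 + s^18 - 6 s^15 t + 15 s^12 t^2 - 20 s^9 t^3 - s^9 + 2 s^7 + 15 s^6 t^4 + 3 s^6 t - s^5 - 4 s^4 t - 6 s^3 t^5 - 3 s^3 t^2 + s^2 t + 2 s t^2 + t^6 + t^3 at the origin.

7

The Hessian of f at 0 is [[0, 0, 0], [0, 0, 0], [0, 0, 2]] with rank 1, so corank 2. A Groebner basis of the Jacobian ideal J(f) in C{s,t,r} is {s*t + t^4 + t^2, s^3 - s^2/2 - s*t + t^3 - t^2/2, s^2*t + s^2/3 + 2*s*t/3 - t^3 + t^2/3, -s^2/6 + s*t^2 - s*t/3 + t^3 - t^2/6, r}; counting standard monomials gives mu = 7. Corank 2; j^3 = t*(s + t)^2 has shape L^2 M (L != M), so D-series; mu = 7 gives D_7.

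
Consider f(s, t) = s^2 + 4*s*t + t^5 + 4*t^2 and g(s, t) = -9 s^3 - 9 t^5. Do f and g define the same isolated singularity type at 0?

No.

The Hessian of f at 0 has rank 1. Corank 1: A-series; mu = 4 gives A_4. The Hessian of g at 0 has rank 0. Corank 2; j^3 = -9*s^3 is a perfect cube, so E-series; the 5-jet and mu = 8 give E_8. f is A_4 but g is E_8, hence not right-equivalent.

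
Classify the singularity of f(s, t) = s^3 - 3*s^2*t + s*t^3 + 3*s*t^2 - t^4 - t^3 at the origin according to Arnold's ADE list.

E_{7}

The Hessian of f at 0 has rank 0. Corank 2; j^3 = (s - t)^3 is a perfect cube, so E-series; the 4-jet and mu = 7 give E_7.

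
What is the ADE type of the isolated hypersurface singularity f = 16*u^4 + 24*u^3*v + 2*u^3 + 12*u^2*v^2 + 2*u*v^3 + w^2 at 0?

The Hessian of f at 0 has rank 1. Corank 2; j^3 = 2*u^3 is a perfect cube, so E-series; the 4-jet and mu = 7 give E_7.

E7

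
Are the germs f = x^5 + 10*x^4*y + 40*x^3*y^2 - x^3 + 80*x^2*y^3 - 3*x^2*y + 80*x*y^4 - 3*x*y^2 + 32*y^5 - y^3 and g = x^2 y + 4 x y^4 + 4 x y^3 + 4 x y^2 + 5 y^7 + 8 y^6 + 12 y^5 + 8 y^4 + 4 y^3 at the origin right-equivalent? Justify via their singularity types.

No.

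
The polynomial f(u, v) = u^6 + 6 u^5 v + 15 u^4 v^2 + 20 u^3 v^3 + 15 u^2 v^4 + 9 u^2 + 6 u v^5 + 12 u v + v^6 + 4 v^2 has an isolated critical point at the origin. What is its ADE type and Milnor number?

Type A_5, Milnor number mu = 5.

The Hessian of f at 0 has rank 1. Corank 1: A-series; mu = 5 gives A_5.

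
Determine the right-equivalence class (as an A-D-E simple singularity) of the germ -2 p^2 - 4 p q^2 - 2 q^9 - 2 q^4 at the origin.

The Hessian of f at 0 is [[-4, 0], [0, 0]] with rank 1, so corank 1. A Groebner basis of the Jacobian ideal J(f) in C{p,q} is {p^4, p + q^2}; counting standard monomials gives mu = 8. Corank 1: A-series; mu = 8 gives A_8.

A8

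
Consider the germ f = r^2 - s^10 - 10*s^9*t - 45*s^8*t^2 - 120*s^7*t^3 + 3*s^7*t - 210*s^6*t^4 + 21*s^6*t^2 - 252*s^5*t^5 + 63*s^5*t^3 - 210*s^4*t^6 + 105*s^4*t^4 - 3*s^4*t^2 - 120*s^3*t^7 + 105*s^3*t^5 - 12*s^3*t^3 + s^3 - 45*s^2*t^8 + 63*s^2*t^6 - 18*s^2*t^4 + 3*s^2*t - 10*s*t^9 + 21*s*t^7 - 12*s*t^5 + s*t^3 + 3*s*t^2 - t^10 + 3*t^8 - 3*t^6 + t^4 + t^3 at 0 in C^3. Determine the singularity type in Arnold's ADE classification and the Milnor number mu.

Type E7, Milnor number mu = 7.

The Hessian of f at 0 has rank 1. Corank 2; j^3 = (s + t)^3 is a perfect cube, so E-series; the 4-jet and mu = 7 give E_7.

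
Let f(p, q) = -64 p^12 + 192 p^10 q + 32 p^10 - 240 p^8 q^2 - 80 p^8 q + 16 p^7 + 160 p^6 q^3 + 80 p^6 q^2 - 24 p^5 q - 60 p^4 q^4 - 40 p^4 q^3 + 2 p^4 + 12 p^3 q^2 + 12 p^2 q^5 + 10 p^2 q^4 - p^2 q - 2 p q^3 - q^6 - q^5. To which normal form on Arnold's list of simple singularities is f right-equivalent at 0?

D_{7}

The Hessian of f at 0 has rank 0. Corank 2; j^3 = -p^2*q has shape L^2 M (L != M), so D-series; mu = 7 gives D_7.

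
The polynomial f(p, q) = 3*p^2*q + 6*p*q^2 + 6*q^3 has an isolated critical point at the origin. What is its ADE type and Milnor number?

The Hessian of f at 0 has rank 0. Corank 2; j^3 = 3*q*(p^2 + 2*p*q + 2*q^2) splits into three distinct lines over C (the quadratic factor has nonzero discriminant), so D_4.

Type D4, Milnor number mu = 4.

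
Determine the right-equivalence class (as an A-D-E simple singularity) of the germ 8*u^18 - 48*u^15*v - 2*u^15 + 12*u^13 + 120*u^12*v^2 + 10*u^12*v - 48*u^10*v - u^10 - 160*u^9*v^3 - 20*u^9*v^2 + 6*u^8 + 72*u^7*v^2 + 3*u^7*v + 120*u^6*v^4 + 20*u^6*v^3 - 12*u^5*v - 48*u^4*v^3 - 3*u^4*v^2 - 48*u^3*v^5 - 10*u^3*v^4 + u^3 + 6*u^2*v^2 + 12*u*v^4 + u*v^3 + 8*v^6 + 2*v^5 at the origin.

The Hessian of f at 0 has rank 0. Corank 2; j^3 = u^3 is a perfect cube, so E-series; the 4-jet and mu = 7 give E_7.

E_{7}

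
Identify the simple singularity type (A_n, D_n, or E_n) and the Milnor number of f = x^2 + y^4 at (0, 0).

Type A_3, Milnor number mu = 3.

The Hessian of f at 0 has rank 1. Corank 1: A-series; mu = 3 gives A_3.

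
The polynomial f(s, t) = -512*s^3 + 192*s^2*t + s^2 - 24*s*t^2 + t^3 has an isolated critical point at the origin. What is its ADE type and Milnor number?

Type A_{2}, Milnor number mu = 2.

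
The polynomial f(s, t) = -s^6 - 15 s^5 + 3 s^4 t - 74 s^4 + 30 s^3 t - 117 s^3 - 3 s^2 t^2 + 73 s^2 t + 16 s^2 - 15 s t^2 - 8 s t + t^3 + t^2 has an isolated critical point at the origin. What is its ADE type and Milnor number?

Type A2, Milnor number mu = 2.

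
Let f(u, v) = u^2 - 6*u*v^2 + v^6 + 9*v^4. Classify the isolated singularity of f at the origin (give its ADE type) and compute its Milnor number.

Type A5, Milnor number mu = 5.

The Hessian of f at 0 has rank 1. Corank 1: A-series; mu = 5 gives A_5.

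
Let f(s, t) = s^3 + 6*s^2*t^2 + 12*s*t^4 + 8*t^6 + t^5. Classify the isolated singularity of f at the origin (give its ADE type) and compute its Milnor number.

Type E_8, Milnor number mu = 8.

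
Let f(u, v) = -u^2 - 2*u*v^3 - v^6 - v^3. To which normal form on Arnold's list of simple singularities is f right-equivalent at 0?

The Hessian of f at 0 is [[-2, 0], [0, 0]] with rank 1, so corank 1. A Groebner basis of the Jacobian ideal J(f) in C{u,v} is {v^2, u}; counting standard monomials gives mu = 2. Corank 1: A-series; mu = 2 gives A_2.

A_2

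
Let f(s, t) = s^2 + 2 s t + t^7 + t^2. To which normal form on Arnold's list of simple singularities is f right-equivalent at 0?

A_{6}

The Hessian of f at 0 has rank 1. Corank 1: A-series; mu = 6 gives A_6.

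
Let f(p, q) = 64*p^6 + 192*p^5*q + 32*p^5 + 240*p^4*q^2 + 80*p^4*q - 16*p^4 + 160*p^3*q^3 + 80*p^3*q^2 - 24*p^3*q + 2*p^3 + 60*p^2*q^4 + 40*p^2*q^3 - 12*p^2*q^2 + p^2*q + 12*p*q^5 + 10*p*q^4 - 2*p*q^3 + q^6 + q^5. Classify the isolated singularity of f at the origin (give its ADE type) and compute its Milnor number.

Type D_{7}, Milnor number mu = 7.

The Hessian of f at 0 has rank 0. Corank 2; j^3 = p^2*(2*p + q) has shape L^2 M (L != M), so D-series; mu = 7 gives D_7.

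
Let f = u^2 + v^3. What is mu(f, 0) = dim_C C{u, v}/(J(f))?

The Hessian of f at 0 has rank 1. Corank 1: A-series; mu = 2 gives A_2.

2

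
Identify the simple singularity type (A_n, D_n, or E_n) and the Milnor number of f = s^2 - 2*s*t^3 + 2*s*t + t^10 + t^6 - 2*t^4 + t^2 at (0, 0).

Type A_{9}, Milnor number mu = 9.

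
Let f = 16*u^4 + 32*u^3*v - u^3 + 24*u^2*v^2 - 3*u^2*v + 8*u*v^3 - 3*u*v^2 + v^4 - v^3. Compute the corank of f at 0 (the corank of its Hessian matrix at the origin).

2

The Hessian at 0 is [[0, 0], [0, 0]] of rank 0; hence corank 2.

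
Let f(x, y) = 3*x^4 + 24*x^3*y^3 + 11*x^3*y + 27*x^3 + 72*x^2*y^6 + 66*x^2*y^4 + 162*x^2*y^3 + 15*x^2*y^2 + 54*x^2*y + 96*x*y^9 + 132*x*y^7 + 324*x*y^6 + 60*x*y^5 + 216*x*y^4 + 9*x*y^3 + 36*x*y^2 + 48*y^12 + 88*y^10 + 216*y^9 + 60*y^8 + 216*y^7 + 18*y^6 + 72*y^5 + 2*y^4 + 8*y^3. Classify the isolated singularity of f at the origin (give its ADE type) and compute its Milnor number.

Type E_{7}, Milnor number mu = 7.

The Hessian of f at 0 has rank 0. Corank 2; j^3 = (3*x + 2*y)^3 is a perfect cube, so E-series; the 4-jet and mu = 7 give E_7.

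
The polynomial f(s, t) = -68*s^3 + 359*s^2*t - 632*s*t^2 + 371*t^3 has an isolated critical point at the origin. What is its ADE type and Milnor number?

The Hessian of f at 0 has rank 0. Corank 2; j^3 = -(4*s - 7*t)*(17*s^2 - 60*s*t + 53*t^2) splits into three distinct lines over C (the quadratic factor has nonzero discriminant), so D_4.

Type D4, Milnor number mu = 4.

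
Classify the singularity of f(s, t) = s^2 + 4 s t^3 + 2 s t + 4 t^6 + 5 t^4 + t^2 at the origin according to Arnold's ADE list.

A_3

The Hessian of f at 0 is [[2, 2], [2, 2]] with rank 1, so corank 1. A Groebner basis of the Jacobian ideal J(f) in C{s,t} is {t^3, s + t}; counting standard monomials gives mu = 3. Corank 1: A-series; mu = 3 gives A_3.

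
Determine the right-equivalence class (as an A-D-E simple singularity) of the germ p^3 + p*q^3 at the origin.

The Hessian of f at 0 has rank 0. Corank 2; j^3 = p^3 is a perfect cube, so E-series; the 4-jet and mu = 7 give E_7.

E_{7}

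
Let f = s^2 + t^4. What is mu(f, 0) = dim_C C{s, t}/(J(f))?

3

The Hessian of f at 0 has rank 1. Corank 1: A-series; mu = 3 gives A_3.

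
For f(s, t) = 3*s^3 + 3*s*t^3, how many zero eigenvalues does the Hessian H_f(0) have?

The Hessian at 0 is [[0, 0], [0, 0]] of rank 0; hence corank 2.

2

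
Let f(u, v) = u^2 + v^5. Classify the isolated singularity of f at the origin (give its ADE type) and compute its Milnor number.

Type A_{4}, Milnor number mu = 4.

The Hessian of f at 0 has rank 1. Corank 1: A-series; mu = 4 gives A_4.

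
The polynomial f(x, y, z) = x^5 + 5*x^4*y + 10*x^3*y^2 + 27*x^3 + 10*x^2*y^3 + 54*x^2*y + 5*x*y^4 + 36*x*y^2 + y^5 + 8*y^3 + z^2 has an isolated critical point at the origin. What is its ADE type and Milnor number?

The Hessian of f at 0 has rank 1. Corank 2; j^3 = (3*x + 2*y)^3 is a perfect cube, so E-series; the 5-jet and mu = 8 give E_8.

Type E_{8}, Milnor number mu = 8.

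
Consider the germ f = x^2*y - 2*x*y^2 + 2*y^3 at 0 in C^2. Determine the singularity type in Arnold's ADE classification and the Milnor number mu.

Type D_{4}, Milnor number mu = 4.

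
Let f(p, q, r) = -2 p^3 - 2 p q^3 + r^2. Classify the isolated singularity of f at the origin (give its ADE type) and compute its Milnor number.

Type E_{7}, Milnor number mu = 7.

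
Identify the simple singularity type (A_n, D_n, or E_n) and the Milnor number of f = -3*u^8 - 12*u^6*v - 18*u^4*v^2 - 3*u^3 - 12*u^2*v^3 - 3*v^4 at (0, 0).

The Hessian of f at 0 has rank 0. Corank 2; j^3 = -3*u^3 is a perfect cube, so E-series; the 4-jet and mu = 6 give E_6.

Type E6, Milnor number mu = 6.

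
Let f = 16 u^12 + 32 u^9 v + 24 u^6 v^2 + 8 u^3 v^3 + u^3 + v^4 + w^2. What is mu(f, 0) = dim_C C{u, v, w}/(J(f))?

6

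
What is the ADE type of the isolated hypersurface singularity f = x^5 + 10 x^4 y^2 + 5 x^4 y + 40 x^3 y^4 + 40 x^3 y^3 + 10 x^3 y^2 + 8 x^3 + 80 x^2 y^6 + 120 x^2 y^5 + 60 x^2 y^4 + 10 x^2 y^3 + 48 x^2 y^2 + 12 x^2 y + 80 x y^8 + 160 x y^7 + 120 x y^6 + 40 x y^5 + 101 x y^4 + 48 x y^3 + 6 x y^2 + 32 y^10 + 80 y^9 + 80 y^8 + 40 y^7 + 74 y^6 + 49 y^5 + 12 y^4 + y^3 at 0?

The Hessian of f at 0 is [[0, 0], [0, 0]] with rank 0, so corank 2. A Groebner basis of the Jacobian ideal J(f) in C{x,y} is {-5*x^2/32 + x*y^3 - 5*x*y^2/8 - 5*x*y/32 - 5*y^3/16 - 5*y^2/128, x^2/4 + x*y^2 + x*y/4 + y^4 + y^3/2 + y^2/16, x^3 - 3*x^2/16 - 3*x*y^2/2 - 3*x*y/16 - 5*y^3/8 - 3*y^2/64, x^2*y + x^2/8 + 3*x*y^2/2 + x*y/8 + y^3/2 + y^2/32}; counting standard monomials gives mu = 8. Corank 2; j^3 = (2*x + y)^3 is a perfect cube, so E-series; the 5-jet and mu = 8 give E_8.

E_{8}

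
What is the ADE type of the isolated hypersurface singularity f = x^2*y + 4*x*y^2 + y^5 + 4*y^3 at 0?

The Hessian of f at 0 has rank 0. Corank 2; j^3 = y*(x + 2*y)^2 has shape L^2 M (L != M), so D-series; mu = 6 gives D_6.

D_{6}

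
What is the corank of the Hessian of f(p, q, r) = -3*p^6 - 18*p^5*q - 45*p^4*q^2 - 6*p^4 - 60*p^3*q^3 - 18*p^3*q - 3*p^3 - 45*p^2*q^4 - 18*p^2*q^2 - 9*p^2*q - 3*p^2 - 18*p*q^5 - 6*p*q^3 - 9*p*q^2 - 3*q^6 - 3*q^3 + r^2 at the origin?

Hessian at 0 has rank 2.

1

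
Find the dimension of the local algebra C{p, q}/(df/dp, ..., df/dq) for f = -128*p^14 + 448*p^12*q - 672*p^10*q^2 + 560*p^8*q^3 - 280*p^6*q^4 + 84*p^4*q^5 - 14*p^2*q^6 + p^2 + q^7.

The Hessian of f at 0 is [[2, 0], [0, 0]] with rank 1, so corank 1. A Groebner basis of the Jacobian ideal J(f) in C{p,q} is {q^6, p}; counting standard monomials gives mu = 6. Corank 1: A-series; mu = 6 gives A_6.

6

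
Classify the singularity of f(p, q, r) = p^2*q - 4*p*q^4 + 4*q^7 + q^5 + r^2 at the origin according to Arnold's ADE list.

D6

The Hessian of f at 0 has rank 1. Corank 2; j^3 = p^2*q has shape L^2 M (L != M), so D-series; mu = 6 gives D_6.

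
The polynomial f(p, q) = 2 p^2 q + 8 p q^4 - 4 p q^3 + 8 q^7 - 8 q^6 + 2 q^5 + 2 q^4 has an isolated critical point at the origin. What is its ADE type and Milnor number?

Type D_{5}, Milnor number mu = 5.

The Hessian of f at 0 has rank 0. Corank 2; j^3 = 2*p^2*q has shape L^2 M (L != M), so D-series; mu = 5 gives D_5.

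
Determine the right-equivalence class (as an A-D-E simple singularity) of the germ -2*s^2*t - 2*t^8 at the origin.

The Hessian of f at 0 is [[0, 0], [0, 0]] with rank 0, so corank 2. A Groebner basis of the Jacobian ideal J(f) in C{s,t} is {s^2/8 + t^7, s^3, s*t}; counting standard monomials gives mu = 9. Corank 2; j^3 = -2*s^2*t has shape L^2 M (L != M), so D-series; mu = 9 gives D_9.

D_{9}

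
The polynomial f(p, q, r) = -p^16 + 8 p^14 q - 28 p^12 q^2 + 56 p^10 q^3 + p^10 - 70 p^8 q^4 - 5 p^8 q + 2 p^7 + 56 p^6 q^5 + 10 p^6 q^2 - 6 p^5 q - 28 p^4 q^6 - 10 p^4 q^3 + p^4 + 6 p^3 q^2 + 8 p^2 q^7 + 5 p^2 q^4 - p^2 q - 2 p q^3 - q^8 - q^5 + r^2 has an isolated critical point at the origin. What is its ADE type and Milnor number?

The Hessian of f at 0 is [[0, 0, 0], [0, 0, 0], [0, 0, 2]] with rank 1, so corank 2. A Groebner basis of the Jacobian ideal J(f) in C{p,q,r} is {p^2*q^2 - p*q/2 - q^3/2, p^2*q + p*q^3, p^2/5 + 6*p*q^2/5 + q^4, p^3 + p*q/2 + q^3/2, r}; counting standard monomials gives mu = 9. Corank 2; j^3 = -p^2*q has shape L^2 M (L != M), so D-series; mu = 9 gives D_9.

Type D_{9}, Milnor number mu = 9.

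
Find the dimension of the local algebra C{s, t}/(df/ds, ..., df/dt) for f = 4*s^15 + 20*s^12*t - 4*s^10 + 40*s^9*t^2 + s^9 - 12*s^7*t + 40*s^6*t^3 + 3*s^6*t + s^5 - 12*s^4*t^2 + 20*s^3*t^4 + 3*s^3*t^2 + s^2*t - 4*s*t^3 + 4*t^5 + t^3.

The Hessian of f at 0 is [[0, 0], [0, 0]] with rank 0, so corank 2. A Groebner basis of the Jacobian ideal J(f) in C{s,t} is {t^3, s^2 + 3*t^2, s*t}; counting standard monomials gives mu = 4. Corank 2; j^3 = t*(s^2 + t^2) splits into three distinct lines over C (the quadratic factor has nonzero discriminant), so D_4.

4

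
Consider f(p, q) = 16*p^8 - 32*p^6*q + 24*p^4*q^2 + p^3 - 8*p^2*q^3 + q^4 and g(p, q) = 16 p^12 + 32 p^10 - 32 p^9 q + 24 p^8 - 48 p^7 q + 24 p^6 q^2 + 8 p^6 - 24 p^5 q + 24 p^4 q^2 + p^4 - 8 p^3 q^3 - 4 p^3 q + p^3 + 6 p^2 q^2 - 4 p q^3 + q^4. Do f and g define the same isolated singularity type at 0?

The Hessian of f at 0 has rank 0. Corank 2; j^3 = p^3 is a perfect cube, so E-series; the 4-jet and mu = 6 give E_6. The Hessian of g at 0 has rank 0. Corank 2; j^3 = p^3 is a perfect cube, so E-series; the 4-jet and mu = 6 give E_6. Both have type E_6, hence right-equivalent.

Yes.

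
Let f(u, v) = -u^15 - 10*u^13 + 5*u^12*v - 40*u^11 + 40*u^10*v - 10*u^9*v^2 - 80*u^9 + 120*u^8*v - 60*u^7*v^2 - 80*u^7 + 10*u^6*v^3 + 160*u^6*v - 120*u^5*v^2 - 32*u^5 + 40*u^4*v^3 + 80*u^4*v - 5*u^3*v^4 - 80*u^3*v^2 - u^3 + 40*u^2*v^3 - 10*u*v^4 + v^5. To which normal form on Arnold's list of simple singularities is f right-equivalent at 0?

E_8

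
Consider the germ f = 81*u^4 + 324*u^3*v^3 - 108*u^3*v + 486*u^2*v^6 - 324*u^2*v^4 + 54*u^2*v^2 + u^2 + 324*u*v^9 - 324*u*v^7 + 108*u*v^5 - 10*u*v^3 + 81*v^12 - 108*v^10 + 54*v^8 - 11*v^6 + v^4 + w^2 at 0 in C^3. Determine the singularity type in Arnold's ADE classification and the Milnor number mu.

Type A_{3}, Milnor number mu = 3.

The Hessian of f at 0 has rank 2. Corank 1: A-series; mu = 3 gives A_3.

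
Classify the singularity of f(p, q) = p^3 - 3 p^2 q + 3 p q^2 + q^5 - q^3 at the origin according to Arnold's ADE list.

E8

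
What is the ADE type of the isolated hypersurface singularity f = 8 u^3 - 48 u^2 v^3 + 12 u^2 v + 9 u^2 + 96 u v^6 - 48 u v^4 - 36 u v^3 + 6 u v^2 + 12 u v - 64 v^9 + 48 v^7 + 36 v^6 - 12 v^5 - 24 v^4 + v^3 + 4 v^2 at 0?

A2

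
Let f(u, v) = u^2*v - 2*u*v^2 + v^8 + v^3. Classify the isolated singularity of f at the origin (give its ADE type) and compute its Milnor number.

Type D_{9}, Milnor number mu = 9.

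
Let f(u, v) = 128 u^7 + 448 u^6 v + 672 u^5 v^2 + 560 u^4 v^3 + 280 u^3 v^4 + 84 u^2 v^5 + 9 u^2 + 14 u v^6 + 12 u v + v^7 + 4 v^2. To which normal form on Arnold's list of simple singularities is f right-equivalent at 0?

A_6

The Hessian of f at 0 has rank 1. Corank 1: A-series; mu = 6 gives A_6.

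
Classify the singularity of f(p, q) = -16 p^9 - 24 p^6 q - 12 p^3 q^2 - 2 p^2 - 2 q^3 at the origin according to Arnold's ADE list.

A_{2}

The Hessian of f at 0 has rank 1. Corank 1: A-series; mu = 2 gives A_2.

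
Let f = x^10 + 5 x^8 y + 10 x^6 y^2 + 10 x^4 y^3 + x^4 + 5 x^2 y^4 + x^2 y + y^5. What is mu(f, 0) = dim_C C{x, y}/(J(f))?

6

The Hessian of f at 0 has rank 0. Corank 2; j^3 = x^2*y has shape L^2 M (L != M), so D-series; mu = 6 gives D_6.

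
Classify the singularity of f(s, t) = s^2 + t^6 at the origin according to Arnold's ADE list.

A_{5}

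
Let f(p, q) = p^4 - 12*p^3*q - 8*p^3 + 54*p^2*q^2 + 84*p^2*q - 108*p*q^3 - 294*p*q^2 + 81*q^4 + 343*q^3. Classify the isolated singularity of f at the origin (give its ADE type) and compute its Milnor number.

Type E6, Milnor number mu = 6.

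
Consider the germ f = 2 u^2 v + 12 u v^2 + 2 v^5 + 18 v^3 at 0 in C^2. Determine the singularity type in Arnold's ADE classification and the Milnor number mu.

The Hessian of f at 0 is [[0, 0], [0, 0]] with rank 0, so corank 2. A Groebner basis of the Jacobian ideal J(f) in C{u,v} is {u^2/5 + v^4 - 9*v^2/5, u^3 + 27*v^3, u*v + 3*v^2}; counting standard monomials gives mu = 6. Corank 2; j^3 = 2*v*(u + 3*v)^2 has shape L^2 M (L != M), so D-series; mu = 6 gives D_6.

Type D_6, Milnor number mu = 6.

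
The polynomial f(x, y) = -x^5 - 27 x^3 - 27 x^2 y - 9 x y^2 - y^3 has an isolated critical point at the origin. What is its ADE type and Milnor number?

Type E8, Milnor number mu = 8.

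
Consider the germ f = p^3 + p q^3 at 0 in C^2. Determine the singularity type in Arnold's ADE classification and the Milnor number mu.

The Hessian of f at 0 has rank 0. Corank 2; j^3 = p^3 is a perfect cube, so E-series; the 4-jet and mu = 7 give E_7.

Type E7, Milnor number mu = 7.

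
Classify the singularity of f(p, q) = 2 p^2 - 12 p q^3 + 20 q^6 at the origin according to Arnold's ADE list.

The Hessian of f at 0 has rank 1. Corank 1: A-series; mu = 5 gives A_5.

A_5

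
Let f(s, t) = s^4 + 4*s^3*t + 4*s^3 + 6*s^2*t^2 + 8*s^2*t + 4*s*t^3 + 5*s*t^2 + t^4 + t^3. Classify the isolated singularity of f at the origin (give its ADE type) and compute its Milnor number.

Type D_{5}, Milnor number mu = 5.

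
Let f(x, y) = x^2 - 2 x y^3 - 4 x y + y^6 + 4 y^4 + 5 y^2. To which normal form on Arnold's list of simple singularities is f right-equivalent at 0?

A_1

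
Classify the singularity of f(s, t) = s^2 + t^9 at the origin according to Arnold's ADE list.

A8

The Hessian of f at 0 has rank 1. Corank 1: A-series; mu = 8 gives A_8.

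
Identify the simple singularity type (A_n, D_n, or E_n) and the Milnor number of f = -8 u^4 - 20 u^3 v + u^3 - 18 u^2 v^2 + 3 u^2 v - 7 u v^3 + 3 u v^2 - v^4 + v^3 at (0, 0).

Type E7, Milnor number mu = 7.

The Hessian of f at 0 has rank 0. Corank 2; j^3 = (u + v)^3 is a perfect cube, so E-series; the 4-jet and mu = 7 give E_7.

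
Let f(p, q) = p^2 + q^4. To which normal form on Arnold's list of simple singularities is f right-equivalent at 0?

A_{3}

The Hessian of f at 0 is [[2, 0], [0, 0]] with rank 1, so corank 1. A Groebner basis of the Jacobian ideal J(f) in C{p,q} is {q^3, p}; counting standard monomials gives mu = 3. Corank 1: A-series; mu = 3 gives A_3.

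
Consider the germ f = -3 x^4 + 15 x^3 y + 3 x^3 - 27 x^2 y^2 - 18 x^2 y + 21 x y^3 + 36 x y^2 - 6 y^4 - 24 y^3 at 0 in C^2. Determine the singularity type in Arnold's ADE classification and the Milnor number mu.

Type E_7, Milnor number mu = 7.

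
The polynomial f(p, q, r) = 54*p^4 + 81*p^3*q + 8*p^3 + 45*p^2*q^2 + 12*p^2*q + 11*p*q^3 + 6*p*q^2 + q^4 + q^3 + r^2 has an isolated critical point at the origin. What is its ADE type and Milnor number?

The Hessian of f at 0 has rank 1. Corank 2; j^3 = (2*p + q)^3 is a perfect cube, so E-series; the 4-jet and mu = 7 give E_7.

Type E_{7}, Milnor number mu = 7.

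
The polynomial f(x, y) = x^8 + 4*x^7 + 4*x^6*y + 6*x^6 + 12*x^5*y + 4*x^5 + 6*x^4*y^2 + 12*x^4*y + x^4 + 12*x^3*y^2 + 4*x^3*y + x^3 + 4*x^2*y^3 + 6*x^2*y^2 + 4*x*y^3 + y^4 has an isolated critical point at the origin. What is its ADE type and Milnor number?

Type E_6, Milnor number mu = 6.

The Hessian of f at 0 is [[0, 0], [0, 0]] with rank 0, so corank 2. A Groebner basis of the Jacobian ideal J(f) in C{x,y} is {y^4, x*y^2 + y^3/3, x^2}; counting standard monomials gives mu = 6. Corank 2; j^3 = x^3 is a perfect cube, so E-series; the 4-jet and mu = 6 give E_6.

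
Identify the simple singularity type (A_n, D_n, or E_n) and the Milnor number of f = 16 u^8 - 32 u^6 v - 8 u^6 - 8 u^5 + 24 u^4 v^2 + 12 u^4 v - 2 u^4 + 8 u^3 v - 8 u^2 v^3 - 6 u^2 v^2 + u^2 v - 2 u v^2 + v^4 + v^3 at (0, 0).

Type D_{5}, Milnor number mu = 5.

The Hessian of f at 0 is [[0, 0], [0, 0]] with rank 0, so corank 2. A Groebner basis of the Jacobian ideal J(f) in C{u,v} is {u*v^2 + u*v/2 - v^2/2, u*v/2 + v^3 - v^2/2, u^2 - 4*u*v + 3*v^2}; counting standard monomials gives mu = 5. Corank 2; j^3 = v*(u - v)^2 has shape L^2 M (L != M), so D-series; mu = 5 gives D_5.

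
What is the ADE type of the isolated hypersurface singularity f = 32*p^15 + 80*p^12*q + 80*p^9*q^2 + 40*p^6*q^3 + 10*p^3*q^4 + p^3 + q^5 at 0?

E_8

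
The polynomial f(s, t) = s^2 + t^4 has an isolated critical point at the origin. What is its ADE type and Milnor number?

Type A_{3}, Milnor number mu = 3.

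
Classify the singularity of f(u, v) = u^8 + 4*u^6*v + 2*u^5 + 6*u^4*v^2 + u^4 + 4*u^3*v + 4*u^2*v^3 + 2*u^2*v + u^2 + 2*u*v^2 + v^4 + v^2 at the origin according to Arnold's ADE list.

A_{1}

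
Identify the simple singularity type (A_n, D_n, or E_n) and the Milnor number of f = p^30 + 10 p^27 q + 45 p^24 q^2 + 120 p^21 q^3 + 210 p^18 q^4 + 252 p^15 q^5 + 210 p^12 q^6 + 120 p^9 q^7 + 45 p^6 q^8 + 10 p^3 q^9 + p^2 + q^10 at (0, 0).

Type A_9, Milnor number mu = 9.

The Hessian of f at 0 has rank 1. Corank 1: A-series; mu = 9 gives A_9.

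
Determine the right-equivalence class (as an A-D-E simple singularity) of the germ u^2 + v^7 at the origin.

A6

The Hessian of f at 0 is [[2, 0], [0, 0]] with rank 1, so corank 1. A Groebner basis of the Jacobian ideal J(f) in C{u,v} is {v^6, u}; counting standard monomials gives mu = 6. Corank 1: A-series; mu = 6 gives A_6.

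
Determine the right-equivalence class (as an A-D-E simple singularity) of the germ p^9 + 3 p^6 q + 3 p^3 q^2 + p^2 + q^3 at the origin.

A2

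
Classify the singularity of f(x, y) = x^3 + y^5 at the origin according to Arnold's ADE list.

The Hessian of f at 0 has rank 0. Corank 2; j^3 = x^3 is a perfect cube, so E-series; the 5-jet and mu = 8 give E_8.

E_8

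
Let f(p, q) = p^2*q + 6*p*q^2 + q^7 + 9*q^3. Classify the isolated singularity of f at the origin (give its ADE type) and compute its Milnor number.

Type D_8, Milnor number mu = 8.

The Hessian of f at 0 has rank 0. Corank 2; j^3 = q*(p + 3*q)^2 has shape L^2 M (L != M), so D-series; mu = 8 gives D_8.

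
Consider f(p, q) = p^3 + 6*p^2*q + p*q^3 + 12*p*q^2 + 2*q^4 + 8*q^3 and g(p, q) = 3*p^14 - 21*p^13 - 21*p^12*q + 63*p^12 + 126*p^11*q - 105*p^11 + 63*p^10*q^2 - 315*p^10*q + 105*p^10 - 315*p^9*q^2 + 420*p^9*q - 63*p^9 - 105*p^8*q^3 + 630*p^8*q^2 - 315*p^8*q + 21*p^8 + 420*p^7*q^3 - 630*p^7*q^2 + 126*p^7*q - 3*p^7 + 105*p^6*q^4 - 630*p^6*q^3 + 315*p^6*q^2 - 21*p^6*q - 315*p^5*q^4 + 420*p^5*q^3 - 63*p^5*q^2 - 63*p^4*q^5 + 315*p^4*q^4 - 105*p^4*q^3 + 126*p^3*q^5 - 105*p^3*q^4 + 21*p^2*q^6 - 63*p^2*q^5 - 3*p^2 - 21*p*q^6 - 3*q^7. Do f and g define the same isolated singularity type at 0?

No.

The Hessian of f at 0 has rank 0. Corank 2; j^3 = (p + 2*q)^3 is a perfect cube, so E-series; the 4-jet and mu = 7 give E_7. The Hessian of g at 0 has rank 1. Corank 1: A-series; mu = 6 gives A_6. f is E_7 but g is A_6, hence not right-equivalent.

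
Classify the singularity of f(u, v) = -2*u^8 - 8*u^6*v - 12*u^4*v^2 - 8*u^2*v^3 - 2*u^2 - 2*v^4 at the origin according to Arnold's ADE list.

A_{3}

The Hessian of f at 0 is [[-4, 0], [0, 0]] with rank 1, so corank 1. A Groebner basis of the Jacobian ideal J(f) in C{u,v} is {v^3, u}; counting standard monomials gives mu = 3. Corank 1: A-series; mu = 3 gives A_3.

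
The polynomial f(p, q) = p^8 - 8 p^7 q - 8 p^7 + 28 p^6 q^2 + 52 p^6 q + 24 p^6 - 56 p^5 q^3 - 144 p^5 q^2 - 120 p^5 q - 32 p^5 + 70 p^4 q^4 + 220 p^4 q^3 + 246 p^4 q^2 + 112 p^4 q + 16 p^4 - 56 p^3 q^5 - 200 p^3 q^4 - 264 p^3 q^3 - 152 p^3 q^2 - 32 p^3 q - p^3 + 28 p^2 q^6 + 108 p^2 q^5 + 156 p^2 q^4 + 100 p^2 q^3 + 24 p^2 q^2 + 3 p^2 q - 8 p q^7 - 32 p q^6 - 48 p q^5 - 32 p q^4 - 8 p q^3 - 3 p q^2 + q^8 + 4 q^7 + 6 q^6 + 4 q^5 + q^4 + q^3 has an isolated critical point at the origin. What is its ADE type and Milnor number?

Type E_{6}, Milnor number mu = 6.

The Hessian of f at 0 has rank 0. Corank 2; j^3 = -(p - q)^3 is a perfect cube, so E-series; the 4-jet and mu = 6 give E_6.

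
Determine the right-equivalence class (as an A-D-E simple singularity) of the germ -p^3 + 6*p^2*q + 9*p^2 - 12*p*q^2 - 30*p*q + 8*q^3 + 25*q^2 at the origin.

The Hessian of f at 0 is [[18, -30], [-30, 50]] with rank 1, so corank 1. A Groebner basis of the Jacobian ideal J(f) in C{p,q} is {q^2, p - 5*q/3}; counting standard monomials gives mu = 2. Corank 1: A-series; mu = 2 gives A_2.

A_{2}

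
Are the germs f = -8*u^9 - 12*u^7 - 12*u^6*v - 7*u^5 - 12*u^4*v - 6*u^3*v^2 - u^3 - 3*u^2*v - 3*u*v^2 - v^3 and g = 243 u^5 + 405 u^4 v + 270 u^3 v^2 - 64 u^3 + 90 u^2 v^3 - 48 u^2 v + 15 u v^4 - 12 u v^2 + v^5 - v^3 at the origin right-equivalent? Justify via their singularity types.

Yes.

The Hessian of f at 0 has rank 0. Corank 2; j^3 = -(u + v)^3 is a perfect cube, so E-series; the 5-jet and mu = 8 give E_8. The Hessian of g at 0 has rank 0. Corank 2; j^3 = -(4*u + v)^3 is a perfect cube, so E-series; the 5-jet and mu = 8 give E_8. Both have type E_8, hence right-equivalent.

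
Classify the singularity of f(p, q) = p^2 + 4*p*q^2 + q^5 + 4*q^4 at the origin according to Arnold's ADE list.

A_{4}

The Hessian of f at 0 has rank 1. Corank 1: A-series; mu = 4 gives A_4.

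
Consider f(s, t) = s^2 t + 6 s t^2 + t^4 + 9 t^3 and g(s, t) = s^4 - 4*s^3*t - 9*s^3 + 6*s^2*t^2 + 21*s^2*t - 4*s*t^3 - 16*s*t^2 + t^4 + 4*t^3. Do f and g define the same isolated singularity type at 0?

Yes.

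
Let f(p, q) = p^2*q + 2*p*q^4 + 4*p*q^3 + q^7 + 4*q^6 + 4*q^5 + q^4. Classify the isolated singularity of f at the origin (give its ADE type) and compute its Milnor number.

Type D5, Milnor number mu = 5.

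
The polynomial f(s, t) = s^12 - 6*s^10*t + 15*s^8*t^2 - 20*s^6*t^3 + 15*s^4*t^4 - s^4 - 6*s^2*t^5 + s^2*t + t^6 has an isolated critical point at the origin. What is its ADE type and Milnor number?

Type D_{7}, Milnor number mu = 7.

The Hessian of f at 0 is [[0, 0], [0, 0]] with rank 0, so corank 2. A Groebner basis of the Jacobian ideal J(f) in C{s,t} is {s^2/6 + t^5, s^3, s*t}; counting standard monomials gives mu = 7. Corank 2; j^3 = s^2*t has shape L^2 M (L != M), so D-series; mu = 7 gives D_7.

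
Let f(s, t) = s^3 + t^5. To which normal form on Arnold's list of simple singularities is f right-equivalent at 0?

The Hessian of f at 0 is [[0, 0], [0, 0]] with rank 0, so corank 2. A Groebner basis of the Jacobian ideal J(f) in C{s,t} is {t^4, s^2}; counting standard monomials gives mu = 8. Corank 2; j^3 = s^3 is a perfect cube, so E-series; the 5-jet and mu = 8 give E_8.

E_{8}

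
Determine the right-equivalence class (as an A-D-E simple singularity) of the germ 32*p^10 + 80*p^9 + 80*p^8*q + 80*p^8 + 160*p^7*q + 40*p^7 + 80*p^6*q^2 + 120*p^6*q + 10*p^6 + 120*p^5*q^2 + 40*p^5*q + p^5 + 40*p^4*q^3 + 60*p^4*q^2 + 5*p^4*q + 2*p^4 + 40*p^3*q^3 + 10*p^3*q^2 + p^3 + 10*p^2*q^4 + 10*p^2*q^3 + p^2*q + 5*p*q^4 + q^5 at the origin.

D_{6}

The Hessian of f at 0 has rank 0. Corank 2; j^3 = p^2*(p + q) has shape L^2 M (L != M), so D-series; mu = 6 gives D_6.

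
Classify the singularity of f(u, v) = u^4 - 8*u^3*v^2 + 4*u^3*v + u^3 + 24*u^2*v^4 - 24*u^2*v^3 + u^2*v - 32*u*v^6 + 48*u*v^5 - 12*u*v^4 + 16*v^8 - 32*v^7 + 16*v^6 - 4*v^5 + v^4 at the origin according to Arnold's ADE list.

The Hessian of f at 0 has rank 0. Corank 2; j^3 = u^2*(u + v) has shape L^2 M (L != M), so D-series; mu = 5 gives D_5.

D_5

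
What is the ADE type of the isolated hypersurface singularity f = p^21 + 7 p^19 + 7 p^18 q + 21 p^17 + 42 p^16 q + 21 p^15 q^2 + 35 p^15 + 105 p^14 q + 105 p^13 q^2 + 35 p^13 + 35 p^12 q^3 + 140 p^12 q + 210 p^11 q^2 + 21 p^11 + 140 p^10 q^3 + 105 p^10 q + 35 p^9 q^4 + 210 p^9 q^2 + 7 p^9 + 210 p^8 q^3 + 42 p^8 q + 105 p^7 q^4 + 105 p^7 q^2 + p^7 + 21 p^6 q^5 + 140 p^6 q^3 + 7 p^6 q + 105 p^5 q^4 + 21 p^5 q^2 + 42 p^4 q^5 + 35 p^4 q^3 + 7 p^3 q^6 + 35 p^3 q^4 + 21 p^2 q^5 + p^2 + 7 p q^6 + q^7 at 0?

A_{6}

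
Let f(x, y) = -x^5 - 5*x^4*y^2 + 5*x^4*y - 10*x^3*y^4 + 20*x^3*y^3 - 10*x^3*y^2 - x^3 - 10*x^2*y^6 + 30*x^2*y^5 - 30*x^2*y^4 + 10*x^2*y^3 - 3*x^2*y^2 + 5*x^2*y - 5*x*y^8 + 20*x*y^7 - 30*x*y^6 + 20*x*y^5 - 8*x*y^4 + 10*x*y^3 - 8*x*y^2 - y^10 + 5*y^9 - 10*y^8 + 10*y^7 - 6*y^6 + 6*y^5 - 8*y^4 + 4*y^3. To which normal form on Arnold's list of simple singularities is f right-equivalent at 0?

D_6

The Hessian of f at 0 has rank 0. Corank 2; j^3 = -(x - 2*y)^2*(x - y) has shape L^2 M (L != M), so D-series; mu = 6 gives D_6.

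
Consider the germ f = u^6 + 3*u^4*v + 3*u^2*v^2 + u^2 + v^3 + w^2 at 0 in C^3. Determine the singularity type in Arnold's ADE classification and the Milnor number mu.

Type A_2, Milnor number mu = 2.

The Hessian of f at 0 has rank 2. Corank 1: A-series; mu = 2 gives A_2.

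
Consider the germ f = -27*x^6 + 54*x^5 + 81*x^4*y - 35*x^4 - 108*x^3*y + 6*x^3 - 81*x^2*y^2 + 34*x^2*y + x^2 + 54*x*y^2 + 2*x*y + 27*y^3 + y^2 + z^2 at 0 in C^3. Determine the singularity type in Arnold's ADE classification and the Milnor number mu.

Type A_{2}, Milnor number mu = 2.

The Hessian of f at 0 has rank 2. Corank 1: A-series; mu = 2 gives A_2.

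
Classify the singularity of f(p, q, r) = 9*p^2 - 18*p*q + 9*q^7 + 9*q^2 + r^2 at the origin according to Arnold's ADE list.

The Hessian of f at 0 has rank 2. Corank 1: A-series; mu = 6 gives A_6.

A_{6}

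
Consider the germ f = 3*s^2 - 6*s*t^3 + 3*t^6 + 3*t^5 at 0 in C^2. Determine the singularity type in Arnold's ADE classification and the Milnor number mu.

Type A4, Milnor number mu = 4.

The Hessian of f at 0 has rank 1. Corank 1: A-series; mu = 4 gives A_4.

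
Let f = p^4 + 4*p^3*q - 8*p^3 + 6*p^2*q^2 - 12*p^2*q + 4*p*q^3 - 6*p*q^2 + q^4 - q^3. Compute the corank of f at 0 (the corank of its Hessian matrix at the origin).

2

Hessian at 0 has rank 0.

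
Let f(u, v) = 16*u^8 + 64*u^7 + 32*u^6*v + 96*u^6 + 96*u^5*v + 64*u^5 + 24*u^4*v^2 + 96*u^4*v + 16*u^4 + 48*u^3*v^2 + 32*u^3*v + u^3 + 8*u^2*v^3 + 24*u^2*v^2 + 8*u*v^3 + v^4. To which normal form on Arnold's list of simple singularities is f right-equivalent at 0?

The Hessian of f at 0 has rank 0. Corank 2; j^3 = u^3 is a perfect cube, so E-series; the 4-jet and mu = 6 give E_6.

E_6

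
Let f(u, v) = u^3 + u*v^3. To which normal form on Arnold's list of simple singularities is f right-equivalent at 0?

The Hessian of f at 0 is [[0, 0], [0, 0]] with rank 0, so corank 2. A Groebner basis of the Jacobian ideal J(f) in C{u,v} is {u^3, u*v^2, 3*u^2 + v^3}; counting standard monomials gives mu = 7. Corank 2; j^3 = u^3 is a perfect cube, so E-series; the 4-jet and mu = 7 give E_7.

E_{7}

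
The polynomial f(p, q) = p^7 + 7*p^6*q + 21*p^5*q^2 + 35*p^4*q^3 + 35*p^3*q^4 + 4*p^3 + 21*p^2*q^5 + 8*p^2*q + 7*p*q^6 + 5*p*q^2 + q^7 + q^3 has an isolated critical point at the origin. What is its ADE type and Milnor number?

Type D8, Milnor number mu = 8.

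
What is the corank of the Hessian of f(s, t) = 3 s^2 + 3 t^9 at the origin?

1

Hessian at 0 has rank 1.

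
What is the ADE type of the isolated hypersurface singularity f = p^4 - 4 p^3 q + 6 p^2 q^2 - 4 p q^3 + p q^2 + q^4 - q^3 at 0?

D5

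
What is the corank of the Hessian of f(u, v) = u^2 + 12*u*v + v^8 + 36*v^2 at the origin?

1

The Hessian at 0 is [[2, 12], [12, 72]] of rank 1; hence corank 1.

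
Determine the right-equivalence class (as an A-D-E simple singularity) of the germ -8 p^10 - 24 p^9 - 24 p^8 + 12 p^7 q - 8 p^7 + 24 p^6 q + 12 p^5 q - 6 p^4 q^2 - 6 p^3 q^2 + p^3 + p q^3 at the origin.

The Hessian of f at 0 is [[0, 0], [0, 0]] with rank 0, so corank 2. A Groebner basis of the Jacobian ideal J(f) in C{p,q} is {p^3, p*q^2, 3*p^2 + q^3}; counting standard monomials gives mu = 7. Corank 2; j^3 = p^3 is a perfect cube, so E-series; the 4-jet and mu = 7 give E_7.

E_{7}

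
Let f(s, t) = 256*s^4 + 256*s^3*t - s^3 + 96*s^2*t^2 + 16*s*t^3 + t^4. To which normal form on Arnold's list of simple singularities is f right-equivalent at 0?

The Hessian of f at 0 has rank 0. Corank 2; j^3 = -s^3 is a perfect cube, so E-series; the 4-jet and mu = 6 give E_6.

E6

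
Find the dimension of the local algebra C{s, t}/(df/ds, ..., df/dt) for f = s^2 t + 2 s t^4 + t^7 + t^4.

5

The Hessian of f at 0 has rank 0. Corank 2; j^3 = s^2*t has shape L^2 M (L != M), so D-series; mu = 5 gives D_5.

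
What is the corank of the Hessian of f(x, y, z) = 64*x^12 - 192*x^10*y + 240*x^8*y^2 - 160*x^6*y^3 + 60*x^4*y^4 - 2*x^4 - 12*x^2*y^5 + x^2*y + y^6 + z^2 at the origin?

2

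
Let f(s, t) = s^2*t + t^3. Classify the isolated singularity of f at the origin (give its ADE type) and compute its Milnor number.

Type D_{4}, Milnor number mu = 4.

The Hessian of f at 0 is [[0, 0], [0, 0]] with rank 0, so corank 2. A Groebner basis of the Jacobian ideal J(f) in C{s,t} is {t^3, s^2 + 3*t^2, s*t}; counting standard monomials gives mu = 4. Corank 2; j^3 = t*(s^2 + t^2) splits into three distinct lines over C (the quadratic factor has nonzero discriminant), so D_4.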